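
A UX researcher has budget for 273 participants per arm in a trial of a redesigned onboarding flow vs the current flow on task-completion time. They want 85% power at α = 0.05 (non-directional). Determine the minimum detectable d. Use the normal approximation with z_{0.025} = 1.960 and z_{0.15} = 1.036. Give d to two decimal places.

For two independent groups of n = 273 each: d_min = (z_{α/2} + z_β)·√(2/n).
z-sum = 1.960 + 1.036 = 2.996.
d_min = 2.996 × √(2/273) = 2.996 × 0.0856 = 0.256.

d_min ≈ 0.26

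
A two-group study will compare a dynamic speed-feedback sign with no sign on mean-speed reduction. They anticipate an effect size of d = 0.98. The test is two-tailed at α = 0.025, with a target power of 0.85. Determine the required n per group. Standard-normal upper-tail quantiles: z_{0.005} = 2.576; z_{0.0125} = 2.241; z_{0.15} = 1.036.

For two independent groups with equal n: n = 2·((z_{α/2} + z_β) / d)².
z_{α/2} + z_β = 2.241 + 1.036 = 3.277.
n = 2 × (3.277 / 0.98)² = 2 × 3.344² = 2 × 11.18 = 22.4.
Round up to the next whole participant.

n = 23 per group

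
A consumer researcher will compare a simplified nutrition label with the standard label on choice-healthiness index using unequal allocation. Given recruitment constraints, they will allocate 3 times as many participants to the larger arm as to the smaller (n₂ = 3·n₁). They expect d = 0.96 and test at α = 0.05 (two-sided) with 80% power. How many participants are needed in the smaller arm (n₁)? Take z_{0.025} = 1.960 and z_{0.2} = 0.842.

With allocation ratio k = n₂/n₁ = 3, Var(x̄₁−x̄₂) = σ²(1/n₁ + 1/(k·n₁)) = σ²·(k+1)/(k·n₁).
So n₁ = (1 + 1/k)·((z_{α/2} + z_β)/d)² = 1.333 × (2.802/0.96)².
n₁ = 1.333 × 8.52 = 11.4.
Round up: n₁ = 12, giving n₂ = 3 × 12 = 36.

n₁ = 12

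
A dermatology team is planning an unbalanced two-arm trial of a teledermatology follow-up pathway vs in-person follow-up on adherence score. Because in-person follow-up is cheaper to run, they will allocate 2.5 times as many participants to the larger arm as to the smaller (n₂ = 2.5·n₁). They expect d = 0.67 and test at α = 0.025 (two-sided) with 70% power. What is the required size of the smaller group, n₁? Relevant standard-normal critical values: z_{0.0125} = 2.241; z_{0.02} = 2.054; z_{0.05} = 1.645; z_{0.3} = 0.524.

With allocation ratio k = n₂/n₁ = 2.5, Var(x̄₁−x̄₂) = σ²(1/n₁ + 1/(k·n₁)) = σ²·(k+1)/(k·n₁).
So n₁ = (1 + 1/k)·((z_{α/2} + z_β)/d)² = 1.400 × (2.765/0.67)².
n₁ = 1.400 × 17.03 = 23.8.
Round up: n₁ = 24, giving n₂ = 2.5 × 24 = 60.

n₁ = 24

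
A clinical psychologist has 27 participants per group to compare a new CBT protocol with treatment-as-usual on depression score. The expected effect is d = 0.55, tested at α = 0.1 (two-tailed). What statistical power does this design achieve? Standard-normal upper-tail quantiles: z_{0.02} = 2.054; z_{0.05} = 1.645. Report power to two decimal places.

power ≈ 0.65

For two equal groups, power = Φ(d·√(n/2) − z_{α/2}).
d·√(n/2) = 0.55 × √(27/2) = 0.55 × 3.674 = 2.021.
z_β = 2.021 − 1.645 = 0.376.
Power = Φ(0.376) = 0.646.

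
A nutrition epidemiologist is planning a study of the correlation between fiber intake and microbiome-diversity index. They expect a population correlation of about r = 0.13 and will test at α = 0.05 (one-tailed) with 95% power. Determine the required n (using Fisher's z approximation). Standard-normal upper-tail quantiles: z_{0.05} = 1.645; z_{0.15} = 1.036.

n = 637

Fisher's z: C = ½·ln((1+r)/(1−r)) = ½·ln(1.2989) = 0.1307.
n = ((z_{α} + z_β)/C)² + 3.
(1.645 + 1.645) / 0.1307 = 3.290 / 0.1307 = 25.172.
n = 25.172² + 3 = 633.64 + 3 = 636.6.
Round up.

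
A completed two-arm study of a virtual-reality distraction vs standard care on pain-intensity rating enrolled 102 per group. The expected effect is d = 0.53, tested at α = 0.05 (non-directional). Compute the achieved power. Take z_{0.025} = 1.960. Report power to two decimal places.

For two equal groups, power = Φ(d·√(n/2) − z_{α/2}).
d·√(n/2) = 0.53 × √(102/2) = 0.53 × 7.141 = 3.785.
z_β = 3.785 − 1.960 = 1.825.
Power = Φ(1.825) = 0.966.

power ≈ 0.97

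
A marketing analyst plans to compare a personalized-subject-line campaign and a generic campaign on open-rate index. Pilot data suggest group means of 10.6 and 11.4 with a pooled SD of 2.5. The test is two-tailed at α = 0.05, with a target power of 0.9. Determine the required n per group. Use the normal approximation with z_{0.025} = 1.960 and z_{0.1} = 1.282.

Cohen's d = |M₁ − M₂| / SD_pooled = |10.6 − 11.4| / 2.5 = 0.8 / 2.5 = 0.320.
For two independent groups with equal n: n = 2·((z_{α/2} + z_β) / d)².
z_{α/2} + z_β = 1.960 + 1.282 = 3.242.
n = 2 × (3.242 / 0.320)² = 2 × 10.131² = 2 × 102.64 = 205.3.
Round up to the next whole participant.

n = 206 per group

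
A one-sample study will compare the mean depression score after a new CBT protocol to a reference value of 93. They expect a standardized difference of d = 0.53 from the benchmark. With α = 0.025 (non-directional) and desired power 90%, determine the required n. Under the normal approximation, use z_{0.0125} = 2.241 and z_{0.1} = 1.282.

For a one-sample test: n = ((z_{α/2} + z_β) / d)².
z_{α/2} + z_β = 2.241 + 1.282 = 3.523.
n = (3.523 / 0.53)² = 6.647² = 44.18.
Round up.

n = 45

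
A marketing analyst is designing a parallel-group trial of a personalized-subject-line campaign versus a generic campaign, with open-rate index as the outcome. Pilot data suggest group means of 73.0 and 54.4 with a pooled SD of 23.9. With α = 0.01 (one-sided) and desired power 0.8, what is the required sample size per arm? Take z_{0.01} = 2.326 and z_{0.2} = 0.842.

Cohen's d = |M₁ − M₂| / SD_pooled = |73.0 − 54.4| / 23.9 = 18.6 / 23.9 = 0.778.
For two independent groups with equal n: n = 2·((z_{α} + z_β) / d)².
z_{α} + z_β = 2.326 + 0.842 = 3.168.
n = 2 × (3.168 / 0.778)² = 2 × 4.072² = 2 × 16.58 = 33.2.
Round up to the next whole participant.

n = 34 per group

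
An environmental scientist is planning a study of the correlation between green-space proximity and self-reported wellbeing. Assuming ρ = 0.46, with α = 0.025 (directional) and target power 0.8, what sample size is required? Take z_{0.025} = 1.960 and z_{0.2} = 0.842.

Fisher's z: C = ½·ln((1+r)/(1−r)) = ½·ln(2.7037) = 0.4973.
n = ((z_{α} + z_β)/C)² + 3.
(1.960 + 0.842) / 0.4973 = 2.802 / 0.4973 = 5.634.
n = 5.634² + 3 = 31.75 + 3 = 34.7.
Round up.

n = 35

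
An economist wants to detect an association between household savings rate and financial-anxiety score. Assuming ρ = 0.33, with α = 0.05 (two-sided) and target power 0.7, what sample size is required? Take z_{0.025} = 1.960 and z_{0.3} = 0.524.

Fisher's z: C = ½·ln((1+r)/(1−r)) = ½·ln(1.9851) = 0.3428.
n = ((z_{α/2} + z_β)/C)² + 3.
(1.960 + 0.524) / 0.3428 = 2.484 / 0.3428 = 7.246.
n = 7.246² + 3 = 52.51 + 3 = 55.5.
Round up.

n = 56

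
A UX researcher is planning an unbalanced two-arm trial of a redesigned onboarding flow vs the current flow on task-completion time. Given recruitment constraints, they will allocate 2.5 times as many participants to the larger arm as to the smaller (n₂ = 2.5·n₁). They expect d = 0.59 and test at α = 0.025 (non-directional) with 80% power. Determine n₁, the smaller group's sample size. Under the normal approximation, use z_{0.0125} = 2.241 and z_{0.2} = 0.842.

n₁ = 39

With allocation ratio k = n₂/n₁ = 2.5, Var(x̄₁−x̄₂) = σ²(1/n₁ + 1/(k·n₁)) = σ²·(k+1)/(k·n₁).
So n₁ = (1 + 1/k)·((z_{α/2} + z_β)/d)² = 1.400 × (3.083/0.59)².
n₁ = 1.400 × 27.31 = 38.2.
Round up: n₁ = 39, giving n₂ = ⌈2.5 × 39⌉ = ⌈97.5⌉ = 98.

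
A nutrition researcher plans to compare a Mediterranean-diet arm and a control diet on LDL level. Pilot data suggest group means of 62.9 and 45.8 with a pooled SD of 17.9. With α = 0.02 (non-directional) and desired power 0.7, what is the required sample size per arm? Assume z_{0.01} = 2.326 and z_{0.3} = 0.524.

n = 18 per group

Cohen's d = |M₁ − M₂| / SD_pooled = |62.9 − 45.8| / 17.9 = 17.1 / 17.9 = 0.955.
For two independent groups with equal n: n = 2·((z_{α/2} + z_β) / d)².
z_{α/2} + z_β = 2.326 + 0.524 = 2.850.
n = 2 × (2.850 / 0.955)² = 2 × 2.984² = 2 × 8.91 = 17.8.
Round up to the next whole participant.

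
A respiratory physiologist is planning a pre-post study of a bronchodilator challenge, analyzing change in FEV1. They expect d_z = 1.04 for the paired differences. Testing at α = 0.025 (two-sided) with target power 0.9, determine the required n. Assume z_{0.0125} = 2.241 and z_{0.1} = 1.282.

For a paired (one-sample on differences) test: n = ((z_{α/2} + z_β) / d)².
z_{α/2} + z_β = 2.241 + 1.282 = 3.523.
n = (3.523 / 1.04)² = 3.388² = 11.48.
Round up.

n = 12 pairs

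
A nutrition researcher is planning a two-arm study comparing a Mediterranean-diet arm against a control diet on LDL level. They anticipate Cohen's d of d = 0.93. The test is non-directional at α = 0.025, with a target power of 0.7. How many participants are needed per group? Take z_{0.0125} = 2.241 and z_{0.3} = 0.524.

For two independent groups with equal n: n = 2·((z_{α/2} + z_β) / d)².
z_{α/2} + z_β = 2.241 + 0.524 = 2.765.
n = 2 × (2.765 / 0.93)² = 2 × 2.973² = 2 × 8.84 = 17.7.
Round up to the next whole participant.

n = 18 per group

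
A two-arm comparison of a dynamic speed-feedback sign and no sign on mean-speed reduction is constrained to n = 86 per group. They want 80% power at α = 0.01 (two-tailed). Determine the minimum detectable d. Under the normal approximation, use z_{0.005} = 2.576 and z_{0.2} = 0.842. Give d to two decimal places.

d_min ≈ 0.52

For two independent groups of n = 86 each: d_min = (z_{α/2} + z_β)·√(2/n).
z-sum = 2.576 + 0.842 = 3.418.
d_min = 3.418 × √(2/86) = 3.418 × 0.1525 = 0.521.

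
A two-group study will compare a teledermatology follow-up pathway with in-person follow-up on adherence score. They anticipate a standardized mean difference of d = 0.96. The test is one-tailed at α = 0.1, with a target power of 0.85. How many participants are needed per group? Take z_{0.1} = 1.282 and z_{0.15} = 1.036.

For two independent groups with equal n: n = 2·((z_{α} + z_β) / d)².
z_{α} + z_β = 1.282 + 1.036 = 2.318.
n = 2 × (2.318 / 0.96)² = 2 × 2.415² = 2 × 5.83 = 11.7.
Round up to the next whole participant.

n = 12 per group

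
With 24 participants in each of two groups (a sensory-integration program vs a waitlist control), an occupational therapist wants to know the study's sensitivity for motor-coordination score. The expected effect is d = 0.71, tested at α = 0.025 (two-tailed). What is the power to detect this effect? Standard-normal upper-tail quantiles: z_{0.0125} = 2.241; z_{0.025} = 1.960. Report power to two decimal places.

For two equal groups, power = Φ(d·√(n/2) − z_{α/2}).
d·√(n/2) = 0.71 × √(24/2) = 0.71 × 3.464 = 2.460.
z_β = 2.460 − 2.241 = 0.219.
Power = Φ(0.219) = 0.586.

power ≈ 0.59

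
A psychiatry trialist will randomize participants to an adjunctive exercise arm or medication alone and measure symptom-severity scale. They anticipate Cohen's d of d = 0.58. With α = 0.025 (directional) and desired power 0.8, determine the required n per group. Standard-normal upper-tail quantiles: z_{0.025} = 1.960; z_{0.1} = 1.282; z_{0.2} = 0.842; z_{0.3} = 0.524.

For two independent groups with equal n: n = 2·((z_{α} + z_β) / d)².
z_{α} + z_β = 1.960 + 0.842 = 2.802.
n = 2 × (2.802 / 0.58)² = 2 × 4.831² = 2 × 23.34 = 46.7.
Round up to the next whole participant.

n = 47 per group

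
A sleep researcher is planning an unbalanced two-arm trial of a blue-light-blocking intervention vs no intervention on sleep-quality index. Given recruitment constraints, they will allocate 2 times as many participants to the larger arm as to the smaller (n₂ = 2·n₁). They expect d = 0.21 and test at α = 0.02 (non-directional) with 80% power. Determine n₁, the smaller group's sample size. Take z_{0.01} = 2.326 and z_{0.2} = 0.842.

With allocation ratio k = n₂/n₁ = 2, Var(x̄₁−x̄₂) = σ²(1/n₁ + 1/(k·n₁)) = σ²·(k+1)/(k·n₁).
So n₁ = (1 + 1/k)·((z_{α/2} + z_β)/d)² = 1.500 × (3.168/0.21)².
n₁ = 1.500 × 227.58 = 341.4.
Round up: n₁ = 342, giving n₂ = 2 × 342 = 684.

n₁ = 342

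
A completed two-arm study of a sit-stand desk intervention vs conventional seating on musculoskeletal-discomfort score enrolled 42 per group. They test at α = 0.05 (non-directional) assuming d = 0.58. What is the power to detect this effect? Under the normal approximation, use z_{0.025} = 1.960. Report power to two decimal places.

For two equal groups, power = Φ(d·√(n/2) − z_{α/2}).
d·√(n/2) = 0.58 × √(42/2) = 0.58 × 4.583 = 2.658.
z_β = 2.658 − 1.960 = 0.698.
Power = Φ(0.698) = 0.757.

power ≈ 0.76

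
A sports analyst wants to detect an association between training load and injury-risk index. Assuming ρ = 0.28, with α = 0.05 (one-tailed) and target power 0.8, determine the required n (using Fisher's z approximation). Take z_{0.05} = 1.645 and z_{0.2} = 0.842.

n = 78

Fisher's z: C = ½·ln((1+r)/(1−r)) = ½·ln(1.7778) = 0.2877.
n = ((z_{α} + z_β)/C)² + 3.
(1.645 + 0.842) / 0.2877 = 2.487 / 0.2877 = 8.644.
n = 8.644² + 3 = 74.73 + 3 = 77.7.
Round up.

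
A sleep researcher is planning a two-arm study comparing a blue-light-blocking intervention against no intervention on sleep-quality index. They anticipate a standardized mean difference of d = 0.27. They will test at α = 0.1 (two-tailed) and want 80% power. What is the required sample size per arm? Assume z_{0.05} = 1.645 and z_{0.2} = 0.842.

n = 170 per group

For two independent groups with equal n: n = 2·((z_{α/2} + z_β) / d)².
z_{α/2} + z_β = 1.645 + 0.842 = 2.487.
n = 2 × (2.487 / 0.27)² = 2 × 9.211² = 2 × 84.84 = 169.7.
Round up to the next whole participant.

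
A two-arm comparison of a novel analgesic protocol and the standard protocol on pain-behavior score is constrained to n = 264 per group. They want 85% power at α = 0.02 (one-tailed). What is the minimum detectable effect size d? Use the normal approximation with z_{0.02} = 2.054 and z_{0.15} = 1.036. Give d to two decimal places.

For two independent groups of n = 264 each: d_min = (z_{α} + z_β)·√(2/n).
z-sum = 2.054 + 1.036 = 3.090.
d_min = 3.090 × √(2/264) = 3.090 × 0.0870 = 0.269.

d_min ≈ 0.27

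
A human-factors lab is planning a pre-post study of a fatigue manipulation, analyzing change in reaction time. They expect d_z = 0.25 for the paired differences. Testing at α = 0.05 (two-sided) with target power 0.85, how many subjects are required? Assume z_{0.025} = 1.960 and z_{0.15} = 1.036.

For a paired (one-sample on differences) test: n = ((z_{α/2} + z_β) / d)².
z_{α/2} + z_β = 1.960 + 1.036 = 2.996.
n = (2.996 / 0.25)² = 11.984² = 143.62.
Round up.

n = 144 pairs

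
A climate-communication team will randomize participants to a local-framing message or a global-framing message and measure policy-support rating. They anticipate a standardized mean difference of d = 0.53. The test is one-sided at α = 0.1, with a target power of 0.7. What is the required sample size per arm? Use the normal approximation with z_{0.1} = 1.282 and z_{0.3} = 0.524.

For two independent groups with equal n: n = 2·((z_{α} + z_β) / d)².
z_{α} + z_β = 1.282 + 0.524 = 1.806.
n = 2 × (1.806 / 0.53)² = 2 × 3.408² = 2 × 11.61 = 23.2.
Round up to the next whole participant.

n = 24 per group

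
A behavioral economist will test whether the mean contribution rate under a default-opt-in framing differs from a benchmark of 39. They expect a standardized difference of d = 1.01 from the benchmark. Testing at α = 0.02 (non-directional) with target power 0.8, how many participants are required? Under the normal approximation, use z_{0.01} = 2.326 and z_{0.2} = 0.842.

For a one-sample test: n = ((z_{α/2} + z_β) / d)².
z_{α/2} + z_β = 2.326 + 0.842 = 3.168.
n = (3.168 / 1.01)² = 3.137² = 9.84.
Round up.

n = 10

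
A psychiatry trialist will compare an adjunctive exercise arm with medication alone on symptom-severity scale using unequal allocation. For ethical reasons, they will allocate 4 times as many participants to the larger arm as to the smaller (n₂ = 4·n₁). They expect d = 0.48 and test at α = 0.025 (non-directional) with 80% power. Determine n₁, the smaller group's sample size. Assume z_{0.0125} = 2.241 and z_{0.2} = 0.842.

n₁ = 52

With allocation ratio k = n₂/n₁ = 4, Var(x̄₁−x̄₂) = σ²(1/n₁ + 1/(k·n₁)) = σ²·(k+1)/(k·n₁).
So n₁ = (1 + 1/k)·((z_{α/2} + z_β)/d)² = 1.250 × (3.083/0.48)².
n₁ = 1.250 × 41.25 = 51.6.
Round up: n₁ = 52, giving n₂ = 4 × 52 = 208.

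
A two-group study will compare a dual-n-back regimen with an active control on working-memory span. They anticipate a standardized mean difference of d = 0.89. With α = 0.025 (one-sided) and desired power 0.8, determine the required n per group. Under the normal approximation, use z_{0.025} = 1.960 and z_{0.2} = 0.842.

n = 20 per group

For two independent groups with equal n: n = 2·((z_{α} + z_β) / d)².
z_{α} + z_β = 1.960 + 0.842 = 2.802.
n = 2 × (2.802 / 0.89)² = 2 × 3.148² = 2 × 9.91 = 19.8.
Round up to the next whole participant.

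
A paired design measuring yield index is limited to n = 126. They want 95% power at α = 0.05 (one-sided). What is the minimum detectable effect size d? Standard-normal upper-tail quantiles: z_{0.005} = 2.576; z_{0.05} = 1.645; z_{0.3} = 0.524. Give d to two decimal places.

d_min ≈ 0.29

For a single sample (or paired design) of n = 126: d_min = (z_{α} + z_β)/√n.
z-sum = 1.645 + 1.645 = 3.290.
d_min = 3.290 / √126 = 3.290 / 11.225 = 0.293.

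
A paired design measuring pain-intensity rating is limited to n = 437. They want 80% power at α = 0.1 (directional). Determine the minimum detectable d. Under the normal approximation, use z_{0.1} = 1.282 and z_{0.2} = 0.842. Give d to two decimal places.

d_min ≈ 0.10

For a single sample (or paired design) of n = 437: d_min = (z_{α} + z_β)/√n.
z-sum = 1.282 + 0.842 = 2.124.
d_min = 2.124 / √437 = 2.124 / 20.905 = 0.102.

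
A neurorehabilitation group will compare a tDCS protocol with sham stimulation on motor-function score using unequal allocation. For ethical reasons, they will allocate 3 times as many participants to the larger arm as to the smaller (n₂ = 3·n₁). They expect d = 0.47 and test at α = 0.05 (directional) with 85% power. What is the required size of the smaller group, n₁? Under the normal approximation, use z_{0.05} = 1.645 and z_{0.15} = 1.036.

With allocation ratio k = n₂/n₁ = 3, Var(x̄₁−x̄₂) = σ²(1/n₁ + 1/(k·n₁)) = σ²·(k+1)/(k·n₁).
So n₁ = (1 + 1/k)·((z_{α} + z_β)/d)² = 1.333 × (2.681/0.47)².
n₁ = 1.333 × 32.54 = 43.4.
Round up: n₁ = 44, giving n₂ = 3 × 44 = 132.

n₁ = 44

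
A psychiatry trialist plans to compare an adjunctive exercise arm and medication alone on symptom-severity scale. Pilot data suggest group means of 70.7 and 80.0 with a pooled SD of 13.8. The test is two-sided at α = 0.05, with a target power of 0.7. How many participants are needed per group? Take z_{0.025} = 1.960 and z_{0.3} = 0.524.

n = 28 per group

Cohen's d = |M₁ − M₂| / SD_pooled = |70.7 − 80.0| / 13.8 = 9.3 / 13.8 = 0.674.
For two independent groups with equal n: n = 2·((z_{α/2} + z_β) / d)².
z_{α/2} + z_β = 1.960 + 0.524 = 2.484.
n = 2 × (2.484 / 0.674)² = 2 × 3.685² = 2 × 13.58 = 27.2.
Round up to the next whole participant.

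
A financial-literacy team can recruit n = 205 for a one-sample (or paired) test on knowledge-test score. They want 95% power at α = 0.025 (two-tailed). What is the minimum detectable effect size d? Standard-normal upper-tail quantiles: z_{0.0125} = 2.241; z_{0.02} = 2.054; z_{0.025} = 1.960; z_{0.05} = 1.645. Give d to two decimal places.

d_min ≈ 0.27

For a single sample (or paired design) of n = 205: d_min = (z_{α/2} + z_β)/√n.
z-sum = 2.241 + 1.645 = 3.886.
d_min = 3.886 / √205 = 3.886 / 14.318 = 0.271.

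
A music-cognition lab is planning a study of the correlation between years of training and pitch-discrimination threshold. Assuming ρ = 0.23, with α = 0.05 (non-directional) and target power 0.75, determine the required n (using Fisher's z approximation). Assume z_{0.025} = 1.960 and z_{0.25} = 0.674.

n = 130

Fisher's z: C = ½·ln((1+r)/(1−r)) = ½·ln(1.5974) = 0.2342.
n = ((z_{α/2} + z_β)/C)² + 3.
(1.960 + 0.674) / 0.2342 = 2.634 / 0.2342 = 11.247.
n = 11.247² + 3 = 126.49 + 3 = 129.5.
Round up.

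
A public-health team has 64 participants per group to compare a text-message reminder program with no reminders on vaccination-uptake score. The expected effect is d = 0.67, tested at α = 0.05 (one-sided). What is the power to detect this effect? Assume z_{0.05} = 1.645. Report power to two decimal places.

power ≈ 0.98

For two equal groups, power = Φ(d·√(n/2) − z_{α}).
d·√(n/2) = 0.67 × √(64/2) = 0.67 × 5.657 = 3.790.
z_β = 3.790 − 1.645 = 2.145.
Power = Φ(2.145) = 0.984.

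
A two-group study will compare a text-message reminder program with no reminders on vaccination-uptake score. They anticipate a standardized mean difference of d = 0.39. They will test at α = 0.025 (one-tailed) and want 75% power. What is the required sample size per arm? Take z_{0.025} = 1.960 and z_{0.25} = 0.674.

n = 92 per group

For two independent groups with equal n: n = 2·((z_{α} + z_β) / d)².
z_{α} + z_β = 1.960 + 0.674 = 2.634.
n = 2 × (2.634 / 0.39)² = 2 × 6.754² = 2 × 45.61 = 91.2.
Round up to the next whole participant.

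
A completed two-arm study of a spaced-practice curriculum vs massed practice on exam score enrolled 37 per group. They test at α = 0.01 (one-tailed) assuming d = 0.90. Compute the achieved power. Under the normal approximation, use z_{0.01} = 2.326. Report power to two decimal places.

power ≈ 0.94

For two equal groups, power = Φ(d·√(n/2) − z_{α}).
d·√(n/2) = 0.90 × √(37/2) = 0.90 × 4.301 = 3.871.
z_β = 3.871 − 2.326 = 1.545.
Power = Φ(1.545) = 0.939.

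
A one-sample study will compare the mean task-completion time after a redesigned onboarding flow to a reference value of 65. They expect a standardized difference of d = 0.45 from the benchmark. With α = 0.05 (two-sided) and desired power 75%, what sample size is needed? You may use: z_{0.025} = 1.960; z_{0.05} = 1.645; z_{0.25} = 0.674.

n = 35

For a one-sample test: n = ((z_{α/2} + z_β) / d)².
z_{α/2} + z_β = 1.960 + 0.674 = 2.634.
n = (2.634 / 0.45)² = 5.853² = 34.26.
Round up.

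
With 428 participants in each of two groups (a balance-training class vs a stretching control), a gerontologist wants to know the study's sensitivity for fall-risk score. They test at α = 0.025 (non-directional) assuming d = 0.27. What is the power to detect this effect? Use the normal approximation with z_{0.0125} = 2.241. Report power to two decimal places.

power ≈ 0.96

For two equal groups, power = Φ(d·√(n/2) − z_{α/2}).
d·√(n/2) = 0.27 × √(428/2) = 0.27 × 14.629 = 3.950.
z_β = 3.950 − 2.241 = 1.709.
Power = Φ(1.709) = 0.956.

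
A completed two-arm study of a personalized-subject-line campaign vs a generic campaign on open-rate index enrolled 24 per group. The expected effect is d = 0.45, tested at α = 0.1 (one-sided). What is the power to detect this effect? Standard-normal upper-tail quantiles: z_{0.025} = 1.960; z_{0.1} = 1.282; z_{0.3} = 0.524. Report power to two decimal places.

power ≈ 0.61

For two equal groups, power = Φ(d·√(n/2) − z_{α}).
d·√(n/2) = 0.45 × √(24/2) = 0.45 × 3.464 = 1.559.
z_β = 1.559 − 1.282 = 0.277.
Power = Φ(0.277) = 0.609.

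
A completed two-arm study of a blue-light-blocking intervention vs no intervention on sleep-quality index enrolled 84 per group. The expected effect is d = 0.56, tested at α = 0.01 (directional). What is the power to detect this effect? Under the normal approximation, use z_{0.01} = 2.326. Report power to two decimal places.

power ≈ 0.90

For two equal groups, power = Φ(d·√(n/2) − z_{α}).
d·√(n/2) = 0.56 × √(84/2) = 0.56 × 6.481 = 3.629.
z_β = 3.629 − 2.326 = 1.303.
Power = Φ(1.303) = 0.904.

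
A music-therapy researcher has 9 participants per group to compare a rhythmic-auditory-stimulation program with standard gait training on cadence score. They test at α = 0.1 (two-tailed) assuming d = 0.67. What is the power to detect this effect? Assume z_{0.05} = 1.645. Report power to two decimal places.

power ≈ 0.41

For two equal groups, power = Φ(d·√(n/2) − z_{α/2}).
d·√(n/2) = 0.67 × √(9/2) = 0.67 × 2.121 = 1.421.
z_β = 1.421 − 1.645 = -0.224.
Power = Φ(-0.224) = 0.411.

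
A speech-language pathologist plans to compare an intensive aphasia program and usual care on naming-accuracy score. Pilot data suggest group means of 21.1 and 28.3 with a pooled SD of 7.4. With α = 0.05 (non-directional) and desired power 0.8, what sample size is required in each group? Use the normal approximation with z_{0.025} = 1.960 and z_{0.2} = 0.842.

n = 17 per group

Cohen's d = |M₁ − M₂| / SD_pooled = |21.1 − 28.3| / 7.4 = 7.2 / 7.4 = 0.973.
For two independent groups with equal n: n = 2·((z_{α/2} + z_β) / d)².
z_{α/2} + z_β = 1.960 + 0.842 = 2.802.
n = 2 × (2.802 / 0.973)² = 2 × 2.880² = 2 × 8.29 = 16.6.
Round up to the next whole participant.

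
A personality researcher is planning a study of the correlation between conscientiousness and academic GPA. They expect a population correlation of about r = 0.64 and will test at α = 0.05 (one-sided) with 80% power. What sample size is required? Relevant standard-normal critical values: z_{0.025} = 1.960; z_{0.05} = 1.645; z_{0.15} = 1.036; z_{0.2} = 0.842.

Fisher's z: C = ½·ln((1+r)/(1−r)) = ½·ln(4.5556) = 0.7582.
n = ((z_{α} + z_β)/C)² + 3.
(1.645 + 0.842) / 0.7582 = 2.487 / 0.7582 = 3.280.
n = 3.280² + 3 = 10.76 + 3 = 13.8.
Round up.

n = 14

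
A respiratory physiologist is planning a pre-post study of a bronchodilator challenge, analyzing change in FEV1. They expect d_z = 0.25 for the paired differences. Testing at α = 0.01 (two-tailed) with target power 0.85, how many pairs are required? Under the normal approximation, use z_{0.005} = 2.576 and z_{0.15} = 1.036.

n = 209 pairs

For a paired (one-sample on differences) test: n = ((z_{α/2} + z_β) / d)².
z_{α/2} + z_β = 2.576 + 1.036 = 3.612.
n = (3.612 / 0.25)² = 14.448² = 208.74.
Round up.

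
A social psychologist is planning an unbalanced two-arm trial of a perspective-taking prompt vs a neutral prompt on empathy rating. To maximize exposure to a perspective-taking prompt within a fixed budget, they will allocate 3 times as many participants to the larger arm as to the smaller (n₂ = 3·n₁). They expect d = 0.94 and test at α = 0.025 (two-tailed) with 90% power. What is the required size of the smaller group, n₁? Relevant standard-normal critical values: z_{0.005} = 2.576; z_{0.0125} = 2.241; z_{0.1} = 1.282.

n₁ = 19

With allocation ratio k = n₂/n₁ = 3, Var(x̄₁−x̄₂) = σ²(1/n₁ + 1/(k·n₁)) = σ²·(k+1)/(k·n₁).
So n₁ = (1 + 1/k)·((z_{α/2} + z_β)/d)² = 1.333 × (3.523/0.94)².
n₁ = 1.333 × 14.05 = 18.7.
Round up: n₁ = 19, giving n₂ = 3 × 19 = 57.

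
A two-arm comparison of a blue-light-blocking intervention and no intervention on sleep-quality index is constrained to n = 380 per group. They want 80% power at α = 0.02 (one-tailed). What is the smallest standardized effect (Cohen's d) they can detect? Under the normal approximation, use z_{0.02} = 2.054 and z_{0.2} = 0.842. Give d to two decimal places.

d_min ≈ 0.21

For two independent groups of n = 380 each: d_min = (z_{α} + z_β)·√(2/n).
z-sum = 2.054 + 0.842 = 2.896.
d_min = 2.896 × √(2/380) = 2.896 × 0.0725 = 0.210.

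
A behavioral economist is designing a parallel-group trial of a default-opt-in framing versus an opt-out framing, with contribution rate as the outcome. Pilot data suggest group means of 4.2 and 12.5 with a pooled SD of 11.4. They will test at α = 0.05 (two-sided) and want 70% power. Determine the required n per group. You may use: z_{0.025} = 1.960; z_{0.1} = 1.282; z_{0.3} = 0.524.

Cohen's d = |M₁ − M₂| / SD_pooled = |4.2 − 12.5| / 11.4 = 8.3 / 11.4 = 0.728.
For two independent groups with equal n: n = 2·((z_{α/2} + z_β) / d)².
z_{α/2} + z_β = 1.960 + 0.524 = 2.484.
n = 2 × (2.484 / 0.728)² = 2 × 3.412² = 2 × 11.64 = 23.3.
Round up to the next whole participant.

n = 24 per group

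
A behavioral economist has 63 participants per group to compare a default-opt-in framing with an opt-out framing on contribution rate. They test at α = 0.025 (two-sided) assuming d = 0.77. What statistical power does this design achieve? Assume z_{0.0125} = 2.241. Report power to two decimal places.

power ≈ 0.98

For two equal groups, power = Φ(d·√(n/2) − z_{α/2}).
d·√(n/2) = 0.77 × √(63/2) = 0.77 × 5.612 = 4.322.
z_β = 4.322 − 2.241 = 2.081.
Power = Φ(2.081) = 0.981.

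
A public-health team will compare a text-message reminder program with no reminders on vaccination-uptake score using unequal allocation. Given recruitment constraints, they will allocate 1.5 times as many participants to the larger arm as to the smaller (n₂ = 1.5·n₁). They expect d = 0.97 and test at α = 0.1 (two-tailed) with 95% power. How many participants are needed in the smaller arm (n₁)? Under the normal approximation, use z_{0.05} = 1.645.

n₁ = 20

With allocation ratio k = n₂/n₁ = 1.5, Var(x̄₁−x̄₂) = σ²(1/n₁ + 1/(k·n₁)) = σ²·(k+1)/(k·n₁).
So n₁ = (1 + 1/k)·((z_{α/2} + z_β)/d)² = 1.667 × (3.290/0.97)².
n₁ = 1.667 × 11.50 = 19.2.
Round up: n₁ = 20, giving n₂ = 1.5 × 20 = 30.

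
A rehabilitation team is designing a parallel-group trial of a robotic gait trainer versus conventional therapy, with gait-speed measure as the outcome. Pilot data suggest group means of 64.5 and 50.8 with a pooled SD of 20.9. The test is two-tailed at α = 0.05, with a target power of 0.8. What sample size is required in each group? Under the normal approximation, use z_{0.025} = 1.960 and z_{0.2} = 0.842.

Cohen's d = |M₁ − M₂| / SD_pooled = |64.5 − 50.8| / 20.9 = 13.7 / 20.9 = 0.656.
For two independent groups with equal n: n = 2·((z_{α/2} + z_β) / d)².
z_{α/2} + z_β = 1.960 + 0.842 = 2.802.
n = 2 × (2.802 / 0.656)² = 2 × 4.271² = 2 × 18.24 = 36.5.
Round up to the next whole participant.

n = 37 per group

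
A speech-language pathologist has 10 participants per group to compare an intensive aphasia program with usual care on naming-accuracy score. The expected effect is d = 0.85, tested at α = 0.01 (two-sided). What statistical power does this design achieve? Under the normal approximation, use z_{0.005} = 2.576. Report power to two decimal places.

For two equal groups, power = Φ(d·√(n/2) − z_{α/2}).
d·√(n/2) = 0.85 × √(10/2) = 0.85 × 2.236 = 1.901.
z_β = 1.901 − 2.576 = -0.675.
Power = Φ(-0.675) = 0.250.

power ≈ 0.25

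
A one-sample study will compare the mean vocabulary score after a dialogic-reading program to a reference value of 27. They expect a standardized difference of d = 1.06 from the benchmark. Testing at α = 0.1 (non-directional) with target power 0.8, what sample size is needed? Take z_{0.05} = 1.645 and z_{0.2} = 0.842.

For a one-sample test: n = ((z_{α/2} + z_β) / d)².
z_{α/2} + z_β = 1.645 + 0.842 = 2.487.
n = (2.487 / 1.06)² = 2.346² = 5.50.
Round up.

n = 6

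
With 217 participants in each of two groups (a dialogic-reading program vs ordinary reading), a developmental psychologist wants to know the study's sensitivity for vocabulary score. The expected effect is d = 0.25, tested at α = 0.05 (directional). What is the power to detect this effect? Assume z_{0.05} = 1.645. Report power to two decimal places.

For two equal groups, power = Φ(d·√(n/2) − z_{α}).
d·√(n/2) = 0.25 × √(217/2) = 0.25 × 10.416 = 2.604.
z_β = 2.604 − 1.645 = 0.959.
Power = Φ(0.959) = 0.831.

power ≈ 0.83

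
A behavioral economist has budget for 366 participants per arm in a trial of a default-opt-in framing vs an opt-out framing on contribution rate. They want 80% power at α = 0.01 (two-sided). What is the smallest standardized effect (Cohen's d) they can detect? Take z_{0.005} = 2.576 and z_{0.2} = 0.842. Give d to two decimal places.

For two independent groups of n = 366 each: d_min = (z_{α/2} + z_β)·√(2/n).
z-sum = 2.576 + 0.842 = 3.418.
d_min = 3.418 × √(2/366) = 3.418 × 0.0739 = 0.253.

d_min ≈ 0.25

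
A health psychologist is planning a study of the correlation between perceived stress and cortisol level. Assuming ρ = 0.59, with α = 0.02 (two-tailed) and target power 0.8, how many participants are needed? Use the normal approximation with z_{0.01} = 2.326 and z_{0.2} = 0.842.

n = 25

Fisher's z: C = ½·ln((1+r)/(1−r)) = ½·ln(3.8780) = 0.6777.
n = ((z_{α/2} + z_β)/C)² + 3.
(2.326 + 0.842) / 0.6777 = 3.168 / 0.6777 = 4.675.
n = 4.675² + 3 = 21.85 + 3 = 24.9.
Round up.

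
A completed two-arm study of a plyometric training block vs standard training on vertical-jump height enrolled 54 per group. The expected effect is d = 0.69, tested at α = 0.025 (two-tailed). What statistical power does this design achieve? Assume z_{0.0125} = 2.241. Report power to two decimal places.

For two equal groups, power = Φ(d·√(n/2) − z_{α/2}).
d·√(n/2) = 0.69 × √(54/2) = 0.69 × 5.196 = 3.585.
z_β = 3.585 − 2.241 = 1.344.
Power = Φ(1.344) = 0.911.

power ≈ 0.91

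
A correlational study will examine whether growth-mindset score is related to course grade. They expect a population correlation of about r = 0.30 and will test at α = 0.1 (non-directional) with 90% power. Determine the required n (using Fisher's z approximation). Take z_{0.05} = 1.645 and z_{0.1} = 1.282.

Fisher's z: C = ½·ln((1+r)/(1−r)) = ½·ln(1.8571) = 0.3095.
n = ((z_{α/2} + z_β)/C)² + 3.
(1.645 + 1.282) / 0.3095 = 2.927 / 0.3095 = 9.457.
n = 9.457² + 3 = 89.44 + 3 = 92.4.
Round up.

n = 93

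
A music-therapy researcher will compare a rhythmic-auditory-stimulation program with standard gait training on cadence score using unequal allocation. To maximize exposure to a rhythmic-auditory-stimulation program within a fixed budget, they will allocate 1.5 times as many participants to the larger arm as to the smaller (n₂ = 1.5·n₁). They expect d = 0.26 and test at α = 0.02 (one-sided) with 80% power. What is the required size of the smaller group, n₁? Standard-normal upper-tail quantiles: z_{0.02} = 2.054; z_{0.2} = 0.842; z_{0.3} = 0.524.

n₁ = 207

With allocation ratio k = n₂/n₁ = 1.5, Var(x̄₁−x̄₂) = σ²(1/n₁ + 1/(k·n₁)) = σ²·(k+1)/(k·n₁).
So n₁ = (1 + 1/k)·((z_{α} + z_β)/d)² = 1.667 × (2.896/0.26)².
n₁ = 1.667 × 124.07 = 206.8.
Round up: n₁ = 207, giving n₂ = ⌈1.5 × 207⌉ = ⌈310.5⌉ = 311.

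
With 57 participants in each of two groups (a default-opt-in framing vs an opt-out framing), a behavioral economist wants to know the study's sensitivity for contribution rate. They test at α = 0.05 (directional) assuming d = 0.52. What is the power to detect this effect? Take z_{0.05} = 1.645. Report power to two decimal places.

For two equal groups, power = Φ(d·√(n/2) − z_{α}).
d·√(n/2) = 0.52 × √(57/2) = 0.52 × 5.339 = 2.776.
z_β = 2.776 − 1.645 = 1.131.
Power = Φ(1.131) = 0.871.

power ≈ 0.87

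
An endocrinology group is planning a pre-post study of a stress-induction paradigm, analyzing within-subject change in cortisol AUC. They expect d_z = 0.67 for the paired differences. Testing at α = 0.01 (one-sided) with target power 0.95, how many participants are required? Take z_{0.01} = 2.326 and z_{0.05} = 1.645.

n = 36 pairs

For a paired (one-sample on differences) test: n = ((z_{α} + z_β) / d)².
z_{α} + z_β = 2.326 + 1.645 = 3.971.
n = (3.971 / 0.67)² = 5.927² = 35.13.
Round up.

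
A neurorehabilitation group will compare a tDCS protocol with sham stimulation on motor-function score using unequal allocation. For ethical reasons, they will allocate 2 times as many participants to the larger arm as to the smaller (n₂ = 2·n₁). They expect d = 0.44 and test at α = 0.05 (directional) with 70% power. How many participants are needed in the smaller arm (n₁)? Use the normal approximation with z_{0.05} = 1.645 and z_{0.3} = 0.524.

n₁ = 37

With allocation ratio k = n₂/n₁ = 2, Var(x̄₁−x̄₂) = σ²(1/n₁ + 1/(k·n₁)) = σ²·(k+1)/(k·n₁).
So n₁ = (1 + 1/k)·((z_{α} + z_β)/d)² = 1.500 × (2.169/0.44)².
n₁ = 1.500 × 24.30 = 36.5.
Round up: n₁ = 37, giving n₂ = 2 × 37 = 74.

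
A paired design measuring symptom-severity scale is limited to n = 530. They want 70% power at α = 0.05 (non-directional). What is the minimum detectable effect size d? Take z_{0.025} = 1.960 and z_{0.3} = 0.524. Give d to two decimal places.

d_min ≈ 0.11

For a single sample (or paired design) of n = 530: d_min = (z_{α/2} + z_β)/√n.
z-sum = 1.960 + 0.524 = 2.484.
d_min = 2.484 / √530 = 2.484 / 23.022 = 0.108.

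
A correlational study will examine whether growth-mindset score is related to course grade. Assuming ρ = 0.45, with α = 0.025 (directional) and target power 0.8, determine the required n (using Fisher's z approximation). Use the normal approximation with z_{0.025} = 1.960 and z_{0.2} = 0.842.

n = 37

Fisher's z: C = ½·ln((1+r)/(1−r)) = ½·ln(2.6364) = 0.4847.
n = ((z_{α} + z_β)/C)² + 3.
(1.960 + 0.842) / 0.4847 = 2.802 / 0.4847 = 5.781.
n = 5.781² + 3 = 33.42 + 3 = 36.4.
Round up.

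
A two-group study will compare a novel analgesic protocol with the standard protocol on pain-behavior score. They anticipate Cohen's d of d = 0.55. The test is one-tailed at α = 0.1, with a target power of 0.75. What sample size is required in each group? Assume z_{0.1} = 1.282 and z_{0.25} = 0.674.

n = 26 per group

For two independent groups with equal n: n = 2·((z_{α} + z_β) / d)².
z_{α} + z_β = 1.282 + 0.674 = 1.956.
n = 2 × (1.956 / 0.55)² = 2 × 3.556² = 2 × 12.65 = 25.3.
Round up to the next whole participant.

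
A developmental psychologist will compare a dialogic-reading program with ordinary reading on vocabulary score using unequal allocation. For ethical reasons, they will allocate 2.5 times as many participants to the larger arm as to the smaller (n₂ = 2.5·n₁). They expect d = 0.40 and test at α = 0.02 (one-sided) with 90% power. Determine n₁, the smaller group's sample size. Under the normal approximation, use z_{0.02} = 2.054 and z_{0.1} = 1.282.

n₁ = 98

With allocation ratio k = n₂/n₁ = 2.5, Var(x̄₁−x̄₂) = σ²(1/n₁ + 1/(k·n₁)) = σ²·(k+1)/(k·n₁).
So n₁ = (1 + 1/k)·((z_{α} + z_β)/d)² = 1.400 × (3.336/0.40)².
n₁ = 1.400 × 69.56 = 97.4.
Round up: n₁ = 98, giving n₂ = 2.5 × 98 = 245.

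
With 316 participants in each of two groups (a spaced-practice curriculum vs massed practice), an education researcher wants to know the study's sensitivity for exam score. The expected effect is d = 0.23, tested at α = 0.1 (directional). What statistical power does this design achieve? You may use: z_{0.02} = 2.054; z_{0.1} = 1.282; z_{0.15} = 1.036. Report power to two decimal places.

power ≈ 0.95

For two equal groups, power = Φ(d·√(n/2) − z_{α}).
d·√(n/2) = 0.23 × √(316/2) = 0.23 × 12.570 = 2.891.
z_β = 2.891 − 1.282 = 1.609.
Power = Φ(1.609) = 0.946.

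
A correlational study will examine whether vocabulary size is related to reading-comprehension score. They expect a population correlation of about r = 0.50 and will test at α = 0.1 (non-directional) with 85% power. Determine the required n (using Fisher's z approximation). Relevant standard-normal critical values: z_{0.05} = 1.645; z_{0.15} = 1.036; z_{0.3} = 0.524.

n = 27

Fisher's z: C = ½·ln((1+r)/(1−r)) = ½·ln(3.0000) = 0.5493.
n = ((z_{α/2} + z_β)/C)² + 3.
(1.645 + 1.036) / 0.5493 = 2.681 / 0.5493 = 4.881.
n = 4.881² + 3 = 23.82 + 3 = 26.8.
Round up.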